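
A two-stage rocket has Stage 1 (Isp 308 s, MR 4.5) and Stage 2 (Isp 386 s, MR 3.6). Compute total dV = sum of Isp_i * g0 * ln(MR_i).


dV1 = 308 * 9.81 * ln(4.5) = 4544.5 m/s
dV2 = 386 * 9.81 * ln(3.6) = 4850.5 m/s
Total dV = 4544.5 + 4850.5 = 9395.0 m/s ~ 9395 m/s

9395 m/s


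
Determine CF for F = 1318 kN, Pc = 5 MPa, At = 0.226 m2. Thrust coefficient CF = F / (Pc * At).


CF = 1318000 / (5e6 * 0.226) = 1.17

1.17


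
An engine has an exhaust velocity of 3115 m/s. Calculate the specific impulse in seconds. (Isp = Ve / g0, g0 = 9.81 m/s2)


Isp = Ve / g0 = 3115 / 9.81 = 317.5 s

317.5 s


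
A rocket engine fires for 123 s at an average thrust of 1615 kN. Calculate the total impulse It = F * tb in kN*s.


It = 1615 * 123 = 198645 kN*s

198645 kN*s


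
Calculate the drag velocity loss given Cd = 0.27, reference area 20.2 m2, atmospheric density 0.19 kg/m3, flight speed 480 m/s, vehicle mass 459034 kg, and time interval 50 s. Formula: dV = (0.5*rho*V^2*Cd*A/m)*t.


D = 0.5 * 0.19 * 480^2 * 0.27 * 20.2 = 119377.15 N
a = 119377.15 / 459034 = 0.2601 m/s2
dV = 0.2601 * 50 = 13.0 m/s

13.0 m/s


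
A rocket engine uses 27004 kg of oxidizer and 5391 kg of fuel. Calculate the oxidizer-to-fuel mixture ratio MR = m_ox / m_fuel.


MR = 27004 / 5391 = 5.01

5.01


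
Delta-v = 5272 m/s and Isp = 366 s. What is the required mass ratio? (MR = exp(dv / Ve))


Ve = 366 * 9.81 = 3590.46 m/s
MR = exp(5272 / 3590.46) = 4.342

4.342


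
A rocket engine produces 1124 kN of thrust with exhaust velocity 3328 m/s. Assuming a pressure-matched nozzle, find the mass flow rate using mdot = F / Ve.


mdot = F / Ve = 1124000 / 3328 = 337.7 kg/s

337.7 kg/s


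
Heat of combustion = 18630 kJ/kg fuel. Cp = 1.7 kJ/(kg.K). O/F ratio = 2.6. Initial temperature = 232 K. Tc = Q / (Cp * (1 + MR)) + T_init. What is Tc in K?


Tc = 18630 / (1.7 * (1 + 2.6)) + 232 = 3276 K

3276 K


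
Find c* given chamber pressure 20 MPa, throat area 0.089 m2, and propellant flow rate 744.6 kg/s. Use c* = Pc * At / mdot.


c* = 20e6 * 0.089 / 744.6 = 2391 m/s

2391 m/s


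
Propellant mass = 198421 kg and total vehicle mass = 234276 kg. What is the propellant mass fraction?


PMF = 198421 / 234276 = 0.847

0.847


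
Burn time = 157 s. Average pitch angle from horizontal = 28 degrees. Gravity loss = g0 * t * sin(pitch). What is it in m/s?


GL = 9.81 * 157 * sin(28 deg) = 723 m/s

723 m/s


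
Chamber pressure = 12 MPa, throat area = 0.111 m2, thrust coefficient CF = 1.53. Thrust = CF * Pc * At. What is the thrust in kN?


F = 1.53 * 12e6 * 0.111 = 2.0380e+06 N = 2038.0 kN

2038.0 kN


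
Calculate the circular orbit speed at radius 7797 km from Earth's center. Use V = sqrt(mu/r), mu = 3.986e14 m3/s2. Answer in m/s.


V = sqrt(3.986e14 / 7797000) = 7150 m/s

7150 m/s


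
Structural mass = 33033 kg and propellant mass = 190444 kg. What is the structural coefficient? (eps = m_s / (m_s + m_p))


eps = 33033 / (33033 + 190444) = 0.1478

0.1478


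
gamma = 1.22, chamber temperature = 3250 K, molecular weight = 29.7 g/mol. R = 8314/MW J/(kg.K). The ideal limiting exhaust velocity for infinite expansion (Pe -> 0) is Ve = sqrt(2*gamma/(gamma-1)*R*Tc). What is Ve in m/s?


R = 8314 / 29.7 = 279.93 J/(kg.K)
Ve = sqrt(2 * 1.22 / (1.22 - 1) * 279.93 * 3250) = 3177 m/s

3177 m/s


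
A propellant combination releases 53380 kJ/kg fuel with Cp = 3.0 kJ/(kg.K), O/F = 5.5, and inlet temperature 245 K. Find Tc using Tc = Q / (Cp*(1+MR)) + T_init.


Tc = 53380 / (3.0 * (1 + 5.5)) + 245 = 2982 K

2982 K


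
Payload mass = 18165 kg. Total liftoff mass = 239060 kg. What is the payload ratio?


PR = 18165 / 239060 = 0.076

0.076


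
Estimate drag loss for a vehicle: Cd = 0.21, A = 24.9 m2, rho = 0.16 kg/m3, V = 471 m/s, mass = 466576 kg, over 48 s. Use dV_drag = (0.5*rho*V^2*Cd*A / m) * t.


D = 0.5 * 0.16 * 471^2 * 0.21 * 24.9 = 92800.53 N
a = 92800.53 / 466576 = 0.1989 m/s2
dV = 0.1989 * 48 = 9.5 m/s

9.5 m/s


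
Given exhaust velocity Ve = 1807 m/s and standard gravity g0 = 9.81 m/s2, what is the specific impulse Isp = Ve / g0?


Isp = Ve / g0 = 1807 / 9.81 = 184.2 s

184.2 s


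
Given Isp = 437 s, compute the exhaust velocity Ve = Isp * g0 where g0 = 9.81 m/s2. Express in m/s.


Ve = Isp * g0 = 437 * 9.81 = 4287.0 m/s

4287.0 m/s


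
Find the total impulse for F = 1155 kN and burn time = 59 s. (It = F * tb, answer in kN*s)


It = 1155 * 59 = 68145 kN*s

68145 kN*s


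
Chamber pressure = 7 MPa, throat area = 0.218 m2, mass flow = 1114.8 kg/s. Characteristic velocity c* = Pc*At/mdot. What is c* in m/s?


c* = 7e6 * 0.218 / 1114.8 = 1369 m/s

1369 m/s


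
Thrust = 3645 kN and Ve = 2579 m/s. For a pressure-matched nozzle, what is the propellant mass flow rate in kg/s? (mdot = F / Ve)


mdot = F / Ve = 3645000 / 2579 = 1413.3 kg/s

1413.3 kg/s


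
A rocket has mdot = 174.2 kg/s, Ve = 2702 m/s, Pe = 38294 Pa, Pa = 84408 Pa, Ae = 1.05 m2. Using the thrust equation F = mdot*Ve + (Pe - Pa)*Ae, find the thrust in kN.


F = 174.2 * 2702 + (38294 - 84408) * 1.05 = 422269.0 N = 422.3 kN

422.3 kN


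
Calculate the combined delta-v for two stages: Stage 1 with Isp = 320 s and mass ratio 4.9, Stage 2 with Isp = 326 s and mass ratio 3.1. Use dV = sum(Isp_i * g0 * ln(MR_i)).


dV1 = 320 * 9.81 * ln(4.9) = 4988.9 m/s
dV2 = 326 * 9.81 * ln(3.1) = 3618.3 m/s
Total dV = 4988.9 + 3618.3 = 8607.2 m/s ~ 8607 m/s

8607 m/s


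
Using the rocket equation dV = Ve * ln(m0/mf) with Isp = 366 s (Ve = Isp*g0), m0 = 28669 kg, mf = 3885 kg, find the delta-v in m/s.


Ve = 366 * 9.81 = 3590.46 m/s
dV = 3590.46 * ln(28669/3885) = 7176 m/s

7176 m/s


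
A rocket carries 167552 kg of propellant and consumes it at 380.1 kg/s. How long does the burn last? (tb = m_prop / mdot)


tb = 167552 / 380.1 = 440.8 s

440.8 s


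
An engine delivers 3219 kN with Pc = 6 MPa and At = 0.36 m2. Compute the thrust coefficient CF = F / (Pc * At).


CF = 3219000 / (6e6 * 0.36) = 1.49

1.49


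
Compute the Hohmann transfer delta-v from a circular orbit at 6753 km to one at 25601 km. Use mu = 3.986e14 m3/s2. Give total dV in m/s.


V1 = sqrt(mu/r1) = 7682.81 m/s
dV1 = V1*(sqrt(2*r2/(r1+r2)) - 1) = 1982.14 m/s
V2 = sqrt(mu/r2) = 3945.85 m/s
dV2 = V2*(1 - sqrt(2*r1/(r1+r2))) = 1396.44 m/s
Total dV = 3379 m/s

3379 m/s


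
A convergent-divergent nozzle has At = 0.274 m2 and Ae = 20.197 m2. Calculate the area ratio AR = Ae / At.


AR = 20.197 / 0.274 = 73.7

73.7


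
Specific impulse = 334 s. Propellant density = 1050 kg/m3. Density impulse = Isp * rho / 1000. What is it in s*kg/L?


rho*Isp = 334 * 1050 / 1000 = 351 s*kg/L

351 s*kg/L


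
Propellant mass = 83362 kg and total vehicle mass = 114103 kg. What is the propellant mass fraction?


PMF = 83362 / 114103 = 0.731

0.731


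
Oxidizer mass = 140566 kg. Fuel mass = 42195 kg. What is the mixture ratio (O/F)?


MR = 140566 / 42195 = 3.33

3.33


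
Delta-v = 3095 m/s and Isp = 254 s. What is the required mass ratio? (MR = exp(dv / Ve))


Ve = 254 * 9.81 = 2491.74 m/s
MR = exp(3095 / 2491.74) = 3.463

3.463


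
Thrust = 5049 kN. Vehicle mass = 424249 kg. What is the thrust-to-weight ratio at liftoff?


TWR = 5049000 / (424249 * 9.81) = 1.21

1.21


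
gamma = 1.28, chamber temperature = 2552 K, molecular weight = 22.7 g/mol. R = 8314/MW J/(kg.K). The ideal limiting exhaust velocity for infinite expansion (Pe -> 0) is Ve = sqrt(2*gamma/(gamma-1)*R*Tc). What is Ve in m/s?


R = 8314 / 22.7 = 366.26 J/(kg.K)
Ve = sqrt(2 * 1.28 / (1.28 - 1) * 366.26 * 2552) = 2923 m/s

2923 m/s


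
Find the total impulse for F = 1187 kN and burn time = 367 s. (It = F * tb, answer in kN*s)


It = 1187 * 367 = 435629 kN*s

435629 kN*s


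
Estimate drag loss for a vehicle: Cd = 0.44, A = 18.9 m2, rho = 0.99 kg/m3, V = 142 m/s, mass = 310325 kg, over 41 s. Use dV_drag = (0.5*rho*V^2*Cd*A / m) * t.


D = 0.5 * 0.99 * 142^2 * 0.44 * 18.9 = 83003.49 N
a = 83003.49 / 310325 = 0.2675 m/s2
dV = 0.2675 * 41 = 11.0 m/s

11.0 m/s


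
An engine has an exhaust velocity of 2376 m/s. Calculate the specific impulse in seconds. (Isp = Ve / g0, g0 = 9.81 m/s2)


Isp = Ve / g0 = 2376 / 9.81 = 242.2 s

242.2 s


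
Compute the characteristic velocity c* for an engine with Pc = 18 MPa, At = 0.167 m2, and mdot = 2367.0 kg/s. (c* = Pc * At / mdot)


c* = 18e6 * 0.167 / 2367.0 = 1270 m/s

1270 m/s


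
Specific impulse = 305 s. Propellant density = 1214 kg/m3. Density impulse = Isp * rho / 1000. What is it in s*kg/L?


rho*Isp = 305 * 1214 / 1000 = 370 s*kg/L

370 s*kg/L


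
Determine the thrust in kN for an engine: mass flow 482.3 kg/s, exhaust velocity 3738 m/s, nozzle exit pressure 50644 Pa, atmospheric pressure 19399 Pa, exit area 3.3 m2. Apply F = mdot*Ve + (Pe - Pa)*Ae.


F = 482.3 * 3738 + (50644 - 19399) * 3.3 = 1.9059e+06 N = 1905.9 kN

1905.9 kN


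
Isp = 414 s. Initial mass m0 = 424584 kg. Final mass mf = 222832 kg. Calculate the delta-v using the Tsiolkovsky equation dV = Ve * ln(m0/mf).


Ve = 414 * 9.81 = 4061.34 m/s
dV = 4061.34 * ln(424584/222832) = 2618 m/s

2618 m/s


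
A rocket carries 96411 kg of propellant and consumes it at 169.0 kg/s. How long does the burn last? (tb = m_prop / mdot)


tb = 96411 / 169.0 = 570.5 s

570.5 s


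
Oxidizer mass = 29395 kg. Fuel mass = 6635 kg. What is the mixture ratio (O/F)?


MR = 29395 / 6635 = 4.43

4.43


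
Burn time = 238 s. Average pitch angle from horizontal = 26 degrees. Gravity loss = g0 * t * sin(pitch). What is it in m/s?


GL = 9.81 * 238 * sin(26 deg) = 1024 m/s

1024 m/s


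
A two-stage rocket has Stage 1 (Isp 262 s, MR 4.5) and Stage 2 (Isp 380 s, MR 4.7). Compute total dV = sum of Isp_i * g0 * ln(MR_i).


dV1 = 262 * 9.81 * ln(4.5) = 3865.8 m/s
dV2 = 380 * 9.81 * ln(4.7) = 5769.0 m/s
Total dV = 3865.8 + 5769.0 = 9634.8 m/s ~ 9635 m/s

9635 m/s


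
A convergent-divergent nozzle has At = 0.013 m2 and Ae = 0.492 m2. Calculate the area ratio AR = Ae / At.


AR = 0.492 / 0.013 = 37.8

37.8


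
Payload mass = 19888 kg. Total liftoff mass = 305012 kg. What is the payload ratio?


PR = 19888 / 305012 = 0.0652

0.0652


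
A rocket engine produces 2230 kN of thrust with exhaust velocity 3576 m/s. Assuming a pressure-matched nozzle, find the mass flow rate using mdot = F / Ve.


mdot = F / Ve = 2230000 / 3576 = 623.6 kg/s

623.6 kg/s


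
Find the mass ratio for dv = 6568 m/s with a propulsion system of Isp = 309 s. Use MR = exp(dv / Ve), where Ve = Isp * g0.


Ve = 309 * 9.81 = 3031.29 m/s
MR = exp(6568 / 3031.29) = 8.73

8.73


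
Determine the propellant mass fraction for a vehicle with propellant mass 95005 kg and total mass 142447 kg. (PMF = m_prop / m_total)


PMF = 95005 / 142447 = 0.667

0.667


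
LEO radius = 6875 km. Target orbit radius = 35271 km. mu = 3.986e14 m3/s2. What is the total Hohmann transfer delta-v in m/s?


V1 = sqrt(mu/r1) = 7614.34 m/s
dV1 = V1*(sqrt(2*r2/(r1+r2)) - 1) = 2236.61 m/s
V2 = sqrt(mu/r2) = 3361.71 m/s
dV2 = V2*(1 - sqrt(2*r1/(r1+r2))) = 1441.57 m/s
Total dV = 3678 m/s

3678 m/s


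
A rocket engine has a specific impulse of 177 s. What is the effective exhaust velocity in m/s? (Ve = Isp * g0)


Ve = Isp * g0 = 177 * 9.81 = 1736.4 m/s

1736.4 m/s


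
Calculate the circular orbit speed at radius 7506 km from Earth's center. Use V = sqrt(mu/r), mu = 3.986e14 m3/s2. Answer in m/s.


V = sqrt(3.986e14 / 7506000) = 7287 m/s

7287 m/s


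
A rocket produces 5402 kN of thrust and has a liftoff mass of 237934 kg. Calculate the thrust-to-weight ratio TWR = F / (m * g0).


TWR = 5402000 / (237934 * 9.81) = 2.31

2.31


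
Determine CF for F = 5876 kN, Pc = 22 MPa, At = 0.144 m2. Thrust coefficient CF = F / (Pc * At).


CF = 5876000 / (22e6 * 0.144) = 1.85

1.85


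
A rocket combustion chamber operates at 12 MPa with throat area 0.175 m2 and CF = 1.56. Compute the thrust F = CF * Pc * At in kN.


F = 1.56 * 12e6 * 0.175 = 3.2760e+06 N = 3276.0 kN

3276.0 kN


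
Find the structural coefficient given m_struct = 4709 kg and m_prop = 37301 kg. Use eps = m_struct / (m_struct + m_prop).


eps = 4709 / (4709 + 37301) = 0.1121

0.1121


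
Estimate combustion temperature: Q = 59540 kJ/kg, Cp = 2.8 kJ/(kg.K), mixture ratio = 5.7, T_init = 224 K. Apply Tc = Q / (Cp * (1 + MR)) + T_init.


Tc = 59540 / (2.8 * (1 + 5.7)) + 224 = 3398 K

3398 K


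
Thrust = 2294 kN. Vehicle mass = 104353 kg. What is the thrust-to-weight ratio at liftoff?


TWR = 2294000 / (104353 * 9.81) = 2.24

2.24


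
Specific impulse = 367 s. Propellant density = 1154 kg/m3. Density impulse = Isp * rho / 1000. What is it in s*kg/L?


rho*Isp = 367 * 1154 / 1000 = 424 s*kg/L

424 s*kg/L


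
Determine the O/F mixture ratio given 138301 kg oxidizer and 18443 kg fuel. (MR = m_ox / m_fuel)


MR = 138301 / 18443 = 7.5

7.5


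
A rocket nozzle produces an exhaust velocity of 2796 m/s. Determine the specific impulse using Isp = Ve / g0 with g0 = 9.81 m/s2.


Isp = Ve / g0 = 2796 / 9.81 = 285.0 s

285.0 s


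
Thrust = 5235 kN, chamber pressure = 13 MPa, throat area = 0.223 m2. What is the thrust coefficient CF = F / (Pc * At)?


CF = 5235000 / (13e6 * 0.223) = 1.81

1.81


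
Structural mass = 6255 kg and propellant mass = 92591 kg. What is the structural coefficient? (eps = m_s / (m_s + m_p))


eps = 6255 / (6255 + 92591) = 0.0633

0.0633


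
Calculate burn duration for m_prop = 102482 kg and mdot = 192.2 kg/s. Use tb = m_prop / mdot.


tb = 102482 / 192.2 = 533.2 s

533.2 s


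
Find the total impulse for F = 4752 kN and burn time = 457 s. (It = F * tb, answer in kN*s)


It = 4752 * 457 = 2171664 kN*s

2171664 kN*s


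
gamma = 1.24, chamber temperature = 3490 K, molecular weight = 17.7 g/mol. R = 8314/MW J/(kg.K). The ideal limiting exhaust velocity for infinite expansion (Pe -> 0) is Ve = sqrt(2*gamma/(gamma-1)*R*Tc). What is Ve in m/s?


R = 8314 / 17.7 = 469.72 J/(kg.K)
Ve = sqrt(2 * 1.24 / (1.24 - 1) * 469.72 * 3490) = 4116 m/s

4116 m/s


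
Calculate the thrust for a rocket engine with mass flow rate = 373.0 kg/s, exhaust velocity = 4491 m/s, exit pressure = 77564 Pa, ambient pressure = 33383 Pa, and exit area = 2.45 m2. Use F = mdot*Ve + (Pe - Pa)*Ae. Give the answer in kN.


F = 373.0 * 4491 + (77564 - 33383) * 2.45 = 1.7834e+06 N = 1783.4 kN

1783.4 kN


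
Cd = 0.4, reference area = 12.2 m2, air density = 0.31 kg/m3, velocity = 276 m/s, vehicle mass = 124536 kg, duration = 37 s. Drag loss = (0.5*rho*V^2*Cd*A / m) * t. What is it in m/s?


D = 0.5 * 0.31 * 276^2 * 0.4 * 12.2 = 57619.53 N
a = 57619.53 / 124536 = 0.4627 m/s2
dV = 0.4627 * 37 = 17.1 m/s

17.1 m/s


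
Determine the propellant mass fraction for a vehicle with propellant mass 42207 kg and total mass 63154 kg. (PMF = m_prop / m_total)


PMF = 42207 / 63154 = 0.668

0.668


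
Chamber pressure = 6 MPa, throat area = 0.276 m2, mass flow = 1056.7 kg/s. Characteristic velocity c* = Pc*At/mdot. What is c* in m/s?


c* = 6e6 * 0.276 / 1056.7 = 1567 m/s

1567 m/s


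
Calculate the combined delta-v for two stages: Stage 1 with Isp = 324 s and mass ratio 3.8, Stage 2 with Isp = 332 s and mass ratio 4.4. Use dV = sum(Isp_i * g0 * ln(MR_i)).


dV1 = 324 * 9.81 * ln(3.8) = 4243.2 m/s
dV2 = 332 * 9.81 * ln(4.4) = 4825.5 m/s
Total dV = 4243.2 + 4825.5 = 9068.7 m/s ~ 9069 m/s

9069 m/s


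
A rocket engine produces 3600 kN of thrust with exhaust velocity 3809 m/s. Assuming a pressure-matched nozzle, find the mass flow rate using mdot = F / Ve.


mdot = F / Ve = 3600000 / 3809 = 945.1 kg/s

945.1 kg/s


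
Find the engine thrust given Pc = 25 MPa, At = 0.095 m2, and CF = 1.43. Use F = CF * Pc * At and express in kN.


F = 1.43 * 25e6 * 0.095 = 3.3962e+06 N = 3396.2 kN

3396.2 kN


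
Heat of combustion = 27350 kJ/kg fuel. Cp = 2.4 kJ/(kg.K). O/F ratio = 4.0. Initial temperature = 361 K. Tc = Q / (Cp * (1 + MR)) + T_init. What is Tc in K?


Tc = 27350 / (2.4 * (1 + 4.0)) + 361 = 2640 K

2640 K


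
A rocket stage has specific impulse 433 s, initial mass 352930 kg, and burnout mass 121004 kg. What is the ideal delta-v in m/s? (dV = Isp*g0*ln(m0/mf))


Ve = 433 * 9.81 = 4247.73 m/s
dV = 4247.73 * ln(352930/121004) = 4547 m/s

4547 m/s


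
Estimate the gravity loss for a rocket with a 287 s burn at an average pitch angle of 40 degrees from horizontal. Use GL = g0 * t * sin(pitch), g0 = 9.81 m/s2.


GL = 9.81 * 287 * sin(40 deg) = 1810 m/s

1810 m/s


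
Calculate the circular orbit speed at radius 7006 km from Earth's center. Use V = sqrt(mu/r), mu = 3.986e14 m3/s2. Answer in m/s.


V = sqrt(3.986e14 / 7006000) = 7543 m/s

7543 m/s


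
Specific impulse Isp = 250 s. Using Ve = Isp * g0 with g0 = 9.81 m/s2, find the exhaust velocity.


Ve = Isp * g0 = 250 * 9.81 = 2452.5 m/s

2452.5 m/s


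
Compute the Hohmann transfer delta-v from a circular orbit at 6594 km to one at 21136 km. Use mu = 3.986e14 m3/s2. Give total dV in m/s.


V1 = sqrt(mu/r1) = 7774.89 m/s
dV1 = V1*(sqrt(2*r2/(r1+r2)) - 1) = 1824.55 m/s
V2 = sqrt(mu/r2) = 4342.67 m/s
dV2 = V2*(1 - sqrt(2*r1/(r1+r2))) = 1347.85 m/s
Total dV = 3172 m/s

3172 m/s


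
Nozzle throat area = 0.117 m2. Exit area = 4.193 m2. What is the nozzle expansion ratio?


AR = 4.193 / 0.117 = 35.8

35.8


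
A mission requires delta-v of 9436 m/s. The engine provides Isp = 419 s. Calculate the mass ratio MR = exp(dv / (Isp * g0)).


Ve = 419 * 9.81 = 4110.39 m/s
MR = exp(9436 / 4110.39) = 9.931

9.931


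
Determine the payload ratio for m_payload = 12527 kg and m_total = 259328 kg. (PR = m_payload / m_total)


PR = 12527 / 259328 = 0.0483

0.0483


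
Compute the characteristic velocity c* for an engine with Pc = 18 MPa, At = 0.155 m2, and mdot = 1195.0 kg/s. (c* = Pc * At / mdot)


c* = 18e6 * 0.155 / 1195.0 = 2335 m/s

2335 m/s


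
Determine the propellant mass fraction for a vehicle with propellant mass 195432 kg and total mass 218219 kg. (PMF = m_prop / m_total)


PMF = 195432 / 218219 = 0.896

0.896


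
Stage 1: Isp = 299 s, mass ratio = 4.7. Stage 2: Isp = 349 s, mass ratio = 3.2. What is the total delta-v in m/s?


dV1 = 299 * 9.81 * ln(4.7) = 4539.3 m/s
dV2 = 349 * 9.81 * ln(3.2) = 3982.3 m/s
Total dV = 4539.3 + 3982.3 = 8521.6 m/s ~ 8522 m/s

8522 m/s


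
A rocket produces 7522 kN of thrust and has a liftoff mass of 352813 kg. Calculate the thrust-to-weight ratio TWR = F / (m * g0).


TWR = 7522000 / (352813 * 9.81) = 2.17

2.17


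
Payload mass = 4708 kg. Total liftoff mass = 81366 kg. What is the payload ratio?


PR = 4708 / 81366 = 0.0579

0.0579


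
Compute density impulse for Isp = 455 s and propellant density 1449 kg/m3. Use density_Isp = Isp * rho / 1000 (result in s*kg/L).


rho*Isp = 455 * 1449 / 1000 = 659 s*kg/L

659 s*kg/L


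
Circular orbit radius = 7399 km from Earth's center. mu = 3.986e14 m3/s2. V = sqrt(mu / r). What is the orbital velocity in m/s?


V = sqrt(3.986e14 / 7399000) = 7340 m/s

7340 m/s


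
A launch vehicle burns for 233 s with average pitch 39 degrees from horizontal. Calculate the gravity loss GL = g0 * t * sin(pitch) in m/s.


GL = 9.81 * 233 * sin(39 deg) = 1438 m/s

1438 m/s


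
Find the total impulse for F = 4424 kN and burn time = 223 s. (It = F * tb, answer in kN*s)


It = 4424 * 223 = 986552 kN*s

986552 kN*s


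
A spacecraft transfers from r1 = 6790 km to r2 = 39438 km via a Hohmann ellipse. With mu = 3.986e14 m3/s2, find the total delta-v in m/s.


V1 = sqrt(mu/r1) = 7661.85 m/s
dV1 = V1*(sqrt(2*r2/(r1+r2)) - 1) = 2346.29 m/s
V2 = sqrt(mu/r2) = 3179.15 m/s
dV2 = V2*(1 - sqrt(2*r1/(r1+r2))) = 1456.06 m/s
Total dV = 3802 m/s

3802 m/s


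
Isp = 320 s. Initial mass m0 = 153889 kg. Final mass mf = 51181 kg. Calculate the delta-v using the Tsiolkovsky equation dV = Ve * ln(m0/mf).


Ve = 320 * 9.81 = 3139.2 m/s
dV = 3139.2 * ln(153889/51181) = 3456 m/s

3456 m/s


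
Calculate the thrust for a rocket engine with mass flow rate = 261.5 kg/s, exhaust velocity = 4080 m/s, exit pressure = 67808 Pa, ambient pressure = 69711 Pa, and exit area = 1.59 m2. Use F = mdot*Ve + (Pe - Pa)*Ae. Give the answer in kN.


F = 261.5 * 4080 + (67808 - 69711) * 1.59 = 1.0639e+06 N = 1063.9 kN

1063.9 kN


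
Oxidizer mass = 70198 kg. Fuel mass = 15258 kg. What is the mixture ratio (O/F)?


MR = 70198 / 15258 = 4.6

4.6


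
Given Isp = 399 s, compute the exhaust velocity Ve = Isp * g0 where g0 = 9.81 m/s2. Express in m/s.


Ve = Isp * g0 = 399 * 9.81 = 3914.2 m/s

3914.2 m/s


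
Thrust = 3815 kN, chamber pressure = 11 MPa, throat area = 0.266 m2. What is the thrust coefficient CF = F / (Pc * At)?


CF = 3815000 / (11e6 * 0.266) = 1.3

1.3


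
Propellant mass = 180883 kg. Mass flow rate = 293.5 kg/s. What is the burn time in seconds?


tb = 180883 / 293.5 = 616.3 s

616.3 s


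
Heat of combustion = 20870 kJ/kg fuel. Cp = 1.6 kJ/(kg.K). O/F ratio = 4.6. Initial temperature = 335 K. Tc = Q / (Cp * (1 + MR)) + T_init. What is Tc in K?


Tc = 20870 / (1.6 * (1 + 4.6)) + 335 = 2664 K

2664 K


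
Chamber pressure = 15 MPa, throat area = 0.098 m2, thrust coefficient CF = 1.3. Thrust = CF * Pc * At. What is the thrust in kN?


F = 1.3 * 15e6 * 0.098 = 1.9110e+06 N = 1911.0 kN

1911.0 kN


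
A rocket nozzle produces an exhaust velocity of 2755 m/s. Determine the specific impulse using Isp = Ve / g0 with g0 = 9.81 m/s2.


Isp = Ve / g0 = 2755 / 9.81 = 280.8 s

280.8 s


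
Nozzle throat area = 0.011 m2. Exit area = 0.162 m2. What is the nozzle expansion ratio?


AR = 0.162 / 0.011 = 14.7

14.7


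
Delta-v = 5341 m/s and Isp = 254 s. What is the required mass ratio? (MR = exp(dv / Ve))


Ve = 254 * 9.81 = 2491.74 m/s
MR = exp(5341 / 2491.74) = 8.529

8.529


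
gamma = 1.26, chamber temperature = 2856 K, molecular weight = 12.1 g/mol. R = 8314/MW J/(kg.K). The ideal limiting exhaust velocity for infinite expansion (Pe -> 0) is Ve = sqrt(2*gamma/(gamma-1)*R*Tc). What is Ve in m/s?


R = 8314 / 12.1 = 687.11 J/(kg.K)
Ve = sqrt(2 * 1.26 / (1.26 - 1) * 687.11 * 2856) = 4361 m/s

4361 m/s


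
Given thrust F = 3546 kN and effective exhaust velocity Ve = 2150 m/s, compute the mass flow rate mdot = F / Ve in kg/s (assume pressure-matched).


mdot = F / Ve = 3546000 / 2150 = 1649.3 kg/s

1649.3 kg/s


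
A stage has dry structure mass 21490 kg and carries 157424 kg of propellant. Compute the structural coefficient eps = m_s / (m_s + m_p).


eps = 21490 / (21490 + 157424) = 0.1201

0.1201


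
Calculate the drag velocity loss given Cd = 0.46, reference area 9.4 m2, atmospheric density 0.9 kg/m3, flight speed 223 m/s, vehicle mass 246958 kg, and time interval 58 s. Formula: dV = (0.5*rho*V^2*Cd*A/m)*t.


D = 0.5 * 0.9 * 223^2 * 0.46 * 9.4 = 96762.69 N
a = 96762.69 / 246958 = 0.3918 m/s2
dV = 0.3918 * 58 = 22.7 m/s

22.7 m/s


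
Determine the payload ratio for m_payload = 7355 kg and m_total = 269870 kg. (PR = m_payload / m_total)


PR = 7355 / 269870 = 0.0273

0.0273


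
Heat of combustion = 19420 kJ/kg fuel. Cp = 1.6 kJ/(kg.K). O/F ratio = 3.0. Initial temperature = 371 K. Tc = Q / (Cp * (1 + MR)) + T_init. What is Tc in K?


Tc = 19420 / (1.6 * (1 + 3.0)) + 371 = 3405 K

3405 K


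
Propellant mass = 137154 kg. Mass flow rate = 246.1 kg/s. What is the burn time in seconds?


tb = 137154 / 246.1 = 557.3 s

557.3 s


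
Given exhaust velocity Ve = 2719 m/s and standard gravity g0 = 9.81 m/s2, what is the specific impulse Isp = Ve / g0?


Isp = Ve / g0 = 2719 / 9.81 = 277.2 s

277.2 s


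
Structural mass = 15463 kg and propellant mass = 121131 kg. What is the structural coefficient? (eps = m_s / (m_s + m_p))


eps = 15463 / (15463 + 121131) = 0.1132

0.1132


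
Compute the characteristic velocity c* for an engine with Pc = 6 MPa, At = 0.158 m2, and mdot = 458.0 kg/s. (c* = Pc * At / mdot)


c* = 6e6 * 0.158 / 458.0 = 2070 m/s

2070 m/s


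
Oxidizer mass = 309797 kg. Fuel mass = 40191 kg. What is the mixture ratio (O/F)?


MR = 309797 / 40191 = 7.71

7.71


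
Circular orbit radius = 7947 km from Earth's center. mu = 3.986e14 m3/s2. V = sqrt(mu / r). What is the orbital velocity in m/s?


V = sqrt(3.986e14 / 7947000) = 7082 m/s

7082 m/s


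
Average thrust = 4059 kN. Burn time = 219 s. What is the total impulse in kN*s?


It = 4059 * 219 = 888921 kN*s

888921 kN*s


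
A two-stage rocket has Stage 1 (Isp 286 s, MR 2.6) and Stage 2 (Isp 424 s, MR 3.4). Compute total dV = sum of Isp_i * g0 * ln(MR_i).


dV1 = 286 * 9.81 * ln(2.6) = 2680.8 m/s
dV2 = 424 * 9.81 * ln(3.4) = 5090.2 m/s
Total dV = 2680.8 + 5090.2 = 7771.0 m/s ~ 7771 m/s

7771 m/s


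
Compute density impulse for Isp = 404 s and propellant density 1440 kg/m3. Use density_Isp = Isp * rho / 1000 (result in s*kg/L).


rho*Isp = 404 * 1440 / 1000 = 582 s*kg/L

582 s*kg/L


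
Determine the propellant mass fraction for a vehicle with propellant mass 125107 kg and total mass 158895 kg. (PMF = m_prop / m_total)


PMF = 125107 / 158895 = 0.787

0.787


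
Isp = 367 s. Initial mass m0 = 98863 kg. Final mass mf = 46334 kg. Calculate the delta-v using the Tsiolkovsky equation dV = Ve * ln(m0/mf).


Ve = 367 * 9.81 = 3600.27 m/s
dV = 3600.27 * ln(98863/46334) = 2728 m/s

2728 m/s


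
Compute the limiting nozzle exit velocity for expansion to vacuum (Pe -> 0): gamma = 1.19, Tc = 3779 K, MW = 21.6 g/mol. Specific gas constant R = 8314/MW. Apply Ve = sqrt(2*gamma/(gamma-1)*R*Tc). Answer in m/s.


R = 8314 / 21.6 = 384.91 J/(kg.K)
Ve = sqrt(2 * 1.19 / (1.19 - 1) * 384.91 * 3779) = 4269 m/s

4269 m/s


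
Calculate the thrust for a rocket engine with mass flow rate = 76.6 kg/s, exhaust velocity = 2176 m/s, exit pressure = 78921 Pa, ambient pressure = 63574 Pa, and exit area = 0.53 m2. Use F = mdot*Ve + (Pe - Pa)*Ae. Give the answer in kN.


F = 76.6 * 2176 + (78921 - 63574) * 0.53 = 174816.0 N = 174.8 kN

174.8 kN


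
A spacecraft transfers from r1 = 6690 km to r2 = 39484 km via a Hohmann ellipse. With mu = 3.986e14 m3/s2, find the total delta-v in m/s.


V1 = sqrt(mu/r1) = 7718.9 m/s
dV1 = V1*(sqrt(2*r2/(r1+r2)) - 1) = 2375.54 m/s
V2 = sqrt(mu/r2) = 3177.3 m/s
dV2 = V2*(1 - sqrt(2*r1/(r1+r2))) = 1466.94 m/s
Total dV = 3842 m/s

3842 m/s


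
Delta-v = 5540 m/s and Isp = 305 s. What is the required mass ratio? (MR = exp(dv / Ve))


Ve = 305 * 9.81 = 2992.05 m/s
MR = exp(5540 / 2992.05) = 6.37

6.37


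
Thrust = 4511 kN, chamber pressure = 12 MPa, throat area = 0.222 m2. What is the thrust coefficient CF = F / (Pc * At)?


CF = 4511000 / (12e6 * 0.222) = 1.69

1.69


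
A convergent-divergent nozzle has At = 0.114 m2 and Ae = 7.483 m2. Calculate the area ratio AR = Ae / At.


AR = 7.483 / 0.114 = 65.6

65.6


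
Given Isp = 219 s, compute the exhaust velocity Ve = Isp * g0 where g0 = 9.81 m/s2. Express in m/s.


Ve = Isp * g0 = 219 * 9.81 = 2148.4 m/s

2148.4 m/s


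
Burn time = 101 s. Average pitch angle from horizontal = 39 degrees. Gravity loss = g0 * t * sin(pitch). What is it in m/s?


GL = 9.81 * 101 * sin(39 deg) = 624 m/s

624 m/s


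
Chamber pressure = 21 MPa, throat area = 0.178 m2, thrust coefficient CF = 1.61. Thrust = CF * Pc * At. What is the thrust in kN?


F = 1.61 * 21e6 * 0.178 = 6.0182e+06 N = 6018.2 kN

6018.2 kN


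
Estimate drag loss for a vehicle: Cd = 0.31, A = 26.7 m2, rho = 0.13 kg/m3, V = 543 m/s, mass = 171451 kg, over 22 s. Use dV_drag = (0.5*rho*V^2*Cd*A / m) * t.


D = 0.5 * 0.13 * 543^2 * 0.31 * 26.7 = 158630.24 N
a = 158630.24 / 171451 = 0.9252 m/s2
dV = 0.9252 * 22 = 20.4 m/s

20.4 m/s


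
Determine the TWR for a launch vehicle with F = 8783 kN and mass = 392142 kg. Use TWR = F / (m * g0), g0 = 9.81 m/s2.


TWR = 8783000 / (392142 * 9.81) = 2.28

2.28


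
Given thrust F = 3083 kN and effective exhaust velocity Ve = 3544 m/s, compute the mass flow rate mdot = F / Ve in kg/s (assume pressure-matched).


mdot = F / Ve = 3083000 / 3544 = 869.9 kg/s

869.9 kg/s


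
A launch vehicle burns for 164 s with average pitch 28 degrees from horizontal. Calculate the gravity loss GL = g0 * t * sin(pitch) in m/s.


GL = 9.81 * 164 * sin(28 deg) = 755 m/s

755 m/s


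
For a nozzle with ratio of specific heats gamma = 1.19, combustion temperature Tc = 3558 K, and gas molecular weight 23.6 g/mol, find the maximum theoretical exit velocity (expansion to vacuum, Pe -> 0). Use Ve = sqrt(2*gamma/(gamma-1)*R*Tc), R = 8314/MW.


R = 8314 / 23.6 = 352.29 J/(kg.K)
Ve = sqrt(2 * 1.19 / (1.19 - 1) * 352.29 * 3558) = 3962 m/s

3962 m/s


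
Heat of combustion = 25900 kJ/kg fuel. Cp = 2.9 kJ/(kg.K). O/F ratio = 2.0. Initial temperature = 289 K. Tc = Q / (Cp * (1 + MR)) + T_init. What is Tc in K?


Tc = 25900 / (2.9 * (1 + 2.0)) + 289 = 3266 K

3266 K


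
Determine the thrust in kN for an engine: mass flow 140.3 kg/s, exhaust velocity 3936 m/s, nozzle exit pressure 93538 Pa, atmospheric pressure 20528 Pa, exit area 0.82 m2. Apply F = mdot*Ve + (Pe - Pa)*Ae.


F = 140.3 * 3936 + (93538 - 20528) * 0.82 = 612089.0 N = 612.1 kN

612.1 kN


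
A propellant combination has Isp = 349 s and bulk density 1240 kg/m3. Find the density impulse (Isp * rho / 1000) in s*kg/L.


rho*Isp = 349 * 1240 / 1000 = 433 s*kg/L

433 s*kg/L


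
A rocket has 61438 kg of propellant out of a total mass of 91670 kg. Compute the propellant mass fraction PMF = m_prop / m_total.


PMF = 61438 / 91670 = 0.67

0.67


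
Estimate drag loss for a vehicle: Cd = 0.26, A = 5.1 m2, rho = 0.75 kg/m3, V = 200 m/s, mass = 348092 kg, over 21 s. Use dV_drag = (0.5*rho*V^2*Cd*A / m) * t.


D = 0.5 * 0.75 * 200^2 * 0.26 * 5.1 = 19890.0 N
a = 19890.0 / 348092 = 0.0571 m/s2
dV = 0.0571 * 21 = 1.2 m/s

1.2 m/s


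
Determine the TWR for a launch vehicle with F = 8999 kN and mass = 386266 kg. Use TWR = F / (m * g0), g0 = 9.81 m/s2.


TWR = 8999000 / (386266 * 9.81) = 2.37

2.37


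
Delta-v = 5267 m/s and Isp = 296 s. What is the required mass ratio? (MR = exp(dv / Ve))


Ve = 296 * 9.81 = 2903.76 m/s
MR = exp(5267 / 2903.76) = 6.134

6.134


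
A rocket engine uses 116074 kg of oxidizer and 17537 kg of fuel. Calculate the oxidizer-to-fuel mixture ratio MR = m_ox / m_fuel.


MR = 116074 / 17537 = 6.62

6.62


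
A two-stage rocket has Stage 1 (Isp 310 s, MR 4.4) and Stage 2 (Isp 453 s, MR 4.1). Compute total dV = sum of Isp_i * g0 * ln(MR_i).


dV1 = 310 * 9.81 * ln(4.4) = 4505.7 m/s
dV2 = 453 * 9.81 * ln(4.1) = 6270.3 m/s
Total dV = 4505.7 + 6270.3 = 10776.0 m/s ~ 10776 m/s

10776 m/s


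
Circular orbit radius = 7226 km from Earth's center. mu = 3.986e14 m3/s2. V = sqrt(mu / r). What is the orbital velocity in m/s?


V = sqrt(3.986e14 / 7226000) = 7427 m/s

7427 m/s


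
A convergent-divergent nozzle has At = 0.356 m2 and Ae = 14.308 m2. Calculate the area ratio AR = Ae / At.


AR = 14.308 / 0.356 = 40.2

40.2


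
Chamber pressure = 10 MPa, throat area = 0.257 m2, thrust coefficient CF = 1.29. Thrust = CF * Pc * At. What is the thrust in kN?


F = 1.29 * 10e6 * 0.257 = 3.3153e+06 N = 3315.3 kN

3315.3 kN


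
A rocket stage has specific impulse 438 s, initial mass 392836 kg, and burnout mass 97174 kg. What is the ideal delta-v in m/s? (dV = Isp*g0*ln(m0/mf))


Ve = 438 * 9.81 = 4296.78 m/s
dV = 4296.78 * ln(392836/97174) = 6002 m/s

6002 m/s


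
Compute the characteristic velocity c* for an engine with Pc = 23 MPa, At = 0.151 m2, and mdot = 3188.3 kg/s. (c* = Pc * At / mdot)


c* = 23e6 * 0.151 / 3188.3 = 1089 m/s

1089 m/s


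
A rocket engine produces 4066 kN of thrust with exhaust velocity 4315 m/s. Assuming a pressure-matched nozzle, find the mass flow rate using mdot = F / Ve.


mdot = F / Ve = 4066000 / 4315 = 942.3 kg/s

942.3 kg/s


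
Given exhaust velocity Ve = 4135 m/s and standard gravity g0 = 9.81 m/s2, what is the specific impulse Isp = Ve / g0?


Isp = Ve / g0 = 4135 / 9.81 = 421.5 s

421.5 s


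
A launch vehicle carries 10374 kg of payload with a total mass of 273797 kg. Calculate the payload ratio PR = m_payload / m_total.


PR = 10374 / 273797 = 0.0379

0.0379


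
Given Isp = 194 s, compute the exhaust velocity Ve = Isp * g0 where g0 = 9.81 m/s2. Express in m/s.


Ve = Isp * g0 = 194 * 9.81 = 1903.1 m/s

1903.1 m/s


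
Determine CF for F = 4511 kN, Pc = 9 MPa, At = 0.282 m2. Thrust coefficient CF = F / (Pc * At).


CF = 4511000 / (9e6 * 0.282) = 1.78

1.78


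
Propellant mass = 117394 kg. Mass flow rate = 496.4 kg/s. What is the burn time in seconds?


tb = 117394 / 496.4 = 236.5 s

236.5 s


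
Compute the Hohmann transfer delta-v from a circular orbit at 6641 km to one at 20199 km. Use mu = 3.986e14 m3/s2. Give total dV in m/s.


V1 = sqrt(mu/r1) = 7747.33 m/s
dV1 = V1*(sqrt(2*r2/(r1+r2)) - 1) = 1757.42 m/s
V2 = sqrt(mu/r2) = 4442.26 m/s
dV2 = V2*(1 - sqrt(2*r1/(r1+r2))) = 1317.3 m/s
Total dV = 3075 m/s

3075 m/s


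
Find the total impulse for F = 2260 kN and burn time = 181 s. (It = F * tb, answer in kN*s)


It = 2260 * 181 = 409060 kN*s

409060 kN*s


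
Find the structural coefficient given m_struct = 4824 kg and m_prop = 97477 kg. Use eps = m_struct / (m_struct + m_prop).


eps = 4824 / (4824 + 97477) = 0.0472

0.0472


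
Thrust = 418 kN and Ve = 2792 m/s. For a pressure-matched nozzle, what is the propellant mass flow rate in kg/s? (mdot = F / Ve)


mdot = F / Ve = 418000 / 2792 = 149.7 kg/s

149.7 kg/s


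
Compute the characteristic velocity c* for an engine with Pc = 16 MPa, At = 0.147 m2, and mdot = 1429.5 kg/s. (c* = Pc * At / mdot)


c* = 16e6 * 0.147 / 1429.5 = 1645 m/s

1645 m/s


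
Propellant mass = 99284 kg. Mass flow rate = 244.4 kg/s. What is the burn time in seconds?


tb = 99284 / 244.4 = 406.2 s

406.2 s


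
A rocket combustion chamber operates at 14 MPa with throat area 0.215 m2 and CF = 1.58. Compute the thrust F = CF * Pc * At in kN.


F = 1.58 * 14e6 * 0.215 = 4.7558e+06 N = 4755.8 kN

4755.8 kN


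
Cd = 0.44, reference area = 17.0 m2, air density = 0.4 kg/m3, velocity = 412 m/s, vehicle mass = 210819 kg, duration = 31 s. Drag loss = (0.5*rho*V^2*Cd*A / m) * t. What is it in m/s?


D = 0.5 * 0.4 * 412^2 * 0.44 * 17.0 = 253937.02 N
a = 253937.02 / 210819 = 1.2045 m/s2
dV = 1.2045 * 31 = 37.3 m/s

37.3 m/s


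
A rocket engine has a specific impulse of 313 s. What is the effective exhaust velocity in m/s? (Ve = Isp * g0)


Ve = Isp * g0 = 313 * 9.81 = 3070.5 m/s

3070.5 m/s


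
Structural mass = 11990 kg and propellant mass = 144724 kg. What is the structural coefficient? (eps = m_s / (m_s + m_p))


eps = 11990 / (11990 + 144724) = 0.0765

0.0765


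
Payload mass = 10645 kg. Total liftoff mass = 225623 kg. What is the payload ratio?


PR = 10645 / 225623 = 0.0472

0.0472


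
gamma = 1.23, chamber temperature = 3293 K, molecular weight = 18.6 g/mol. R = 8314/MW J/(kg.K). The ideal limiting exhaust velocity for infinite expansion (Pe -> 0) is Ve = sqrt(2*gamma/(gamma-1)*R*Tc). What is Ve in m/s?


R = 8314 / 18.6 = 446.99 J/(kg.K)
Ve = sqrt(2 * 1.23 / (1.23 - 1) * 446.99 * 3293) = 3968 m/s

3968 m/s


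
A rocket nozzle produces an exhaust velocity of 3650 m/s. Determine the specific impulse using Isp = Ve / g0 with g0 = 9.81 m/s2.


Isp = Ve / g0 = 3650 / 9.81 = 372.1 s

372.1 s


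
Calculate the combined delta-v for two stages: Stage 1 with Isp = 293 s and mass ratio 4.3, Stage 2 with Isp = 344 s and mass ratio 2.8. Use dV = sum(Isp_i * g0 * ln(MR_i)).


dV1 = 293 * 9.81 * ln(4.3) = 4192.5 m/s
dV2 = 344 * 9.81 * ln(2.8) = 3474.6 m/s
Total dV = 4192.5 + 3474.6 = 7667.1 m/s ~ 7667 m/s

7667 m/s


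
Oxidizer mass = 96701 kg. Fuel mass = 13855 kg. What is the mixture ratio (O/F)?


MR = 96701 / 13855 = 6.98

6.98


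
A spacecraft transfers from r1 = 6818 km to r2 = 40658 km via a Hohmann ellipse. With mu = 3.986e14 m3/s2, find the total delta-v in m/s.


V1 = sqrt(mu/r1) = 7646.1 m/s
dV1 = V1*(sqrt(2*r2/(r1+r2)) - 1) = 2360.6 m/s
V2 = sqrt(mu/r2) = 3131.09 m/s
dV2 = V2*(1 - sqrt(2*r1/(r1+r2))) = 1453.05 m/s
Total dV = 3814 m/s

3814 m/s


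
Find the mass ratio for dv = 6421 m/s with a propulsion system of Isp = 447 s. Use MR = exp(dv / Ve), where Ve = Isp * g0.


Ve = 447 * 9.81 = 4385.07 m/s
MR = exp(6421 / 4385.07) = 4.324

4.324


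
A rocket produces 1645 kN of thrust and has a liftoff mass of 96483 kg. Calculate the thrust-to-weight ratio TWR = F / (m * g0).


TWR = 1645000 / (96483 * 9.81) = 1.74

1.74


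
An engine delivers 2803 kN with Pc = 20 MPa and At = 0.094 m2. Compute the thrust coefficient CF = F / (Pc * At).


CF = 2803000 / (20e6 * 0.094) = 1.49

1.49


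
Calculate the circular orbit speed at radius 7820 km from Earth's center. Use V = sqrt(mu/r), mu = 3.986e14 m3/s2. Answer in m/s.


V = sqrt(3.986e14 / 7820000) = 7139 m/s

7139 m/s


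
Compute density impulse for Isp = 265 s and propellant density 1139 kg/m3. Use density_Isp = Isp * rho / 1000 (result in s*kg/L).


rho*Isp = 265 * 1139 / 1000 = 302 s*kg/L

302 s*kg/L


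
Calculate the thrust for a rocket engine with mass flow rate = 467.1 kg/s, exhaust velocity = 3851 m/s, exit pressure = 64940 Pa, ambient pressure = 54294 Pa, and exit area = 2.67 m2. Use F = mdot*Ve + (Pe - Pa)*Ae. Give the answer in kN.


F = 467.1 * 3851 + (64940 - 54294) * 2.67 = 1.8272e+06 N = 1827.2 kN

1827.2 kN


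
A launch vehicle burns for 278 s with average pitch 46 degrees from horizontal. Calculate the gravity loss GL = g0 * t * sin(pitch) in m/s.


GL = 9.81 * 278 * sin(46 deg) = 1962 m/s

1962 m/s


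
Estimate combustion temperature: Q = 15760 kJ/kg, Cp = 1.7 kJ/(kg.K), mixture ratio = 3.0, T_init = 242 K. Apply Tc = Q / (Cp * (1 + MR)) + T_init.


Tc = 15760 / (1.7 * (1 + 3.0)) + 242 = 2560 K

2560 K


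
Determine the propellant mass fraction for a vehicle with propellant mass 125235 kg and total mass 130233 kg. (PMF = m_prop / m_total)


PMF = 125235 / 130233 = 0.962

0.962


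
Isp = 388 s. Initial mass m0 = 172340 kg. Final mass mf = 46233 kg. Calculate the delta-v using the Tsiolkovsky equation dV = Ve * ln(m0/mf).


Ve = 388 * 9.81 = 3806.28 m/s
dV = 3806.28 * ln(172340/46233) = 5008 m/s

5008 m/s


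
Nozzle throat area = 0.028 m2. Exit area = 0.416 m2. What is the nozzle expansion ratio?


AR = 0.416 / 0.028 = 14.9

14.9


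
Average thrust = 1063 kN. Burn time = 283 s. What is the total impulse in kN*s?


It = 1063 * 283 = 300829 kN*s

300829 kN*s


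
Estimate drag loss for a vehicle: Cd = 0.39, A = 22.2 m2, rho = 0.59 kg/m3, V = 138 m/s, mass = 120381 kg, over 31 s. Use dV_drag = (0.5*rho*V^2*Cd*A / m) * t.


D = 0.5 * 0.59 * 138^2 * 0.39 * 22.2 = 48640.47 N
a = 48640.47 / 120381 = 0.4041 m/s2
dV = 0.4041 * 31 = 12.5 m/s

12.5 m/s


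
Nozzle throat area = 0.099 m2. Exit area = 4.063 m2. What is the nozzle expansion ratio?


AR = 4.063 / 0.099 = 41.0

41.0


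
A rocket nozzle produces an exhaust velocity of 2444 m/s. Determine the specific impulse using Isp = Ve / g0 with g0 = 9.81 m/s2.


Isp = Ve / g0 = 2444 / 9.81 = 249.1 s

249.1 s


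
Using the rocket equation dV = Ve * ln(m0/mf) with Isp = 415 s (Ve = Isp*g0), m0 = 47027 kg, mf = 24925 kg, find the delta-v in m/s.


Ve = 415 * 9.81 = 4071.15 m/s
dV = 4071.15 * ln(47027/24925) = 2585 m/s

2585 m/s
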